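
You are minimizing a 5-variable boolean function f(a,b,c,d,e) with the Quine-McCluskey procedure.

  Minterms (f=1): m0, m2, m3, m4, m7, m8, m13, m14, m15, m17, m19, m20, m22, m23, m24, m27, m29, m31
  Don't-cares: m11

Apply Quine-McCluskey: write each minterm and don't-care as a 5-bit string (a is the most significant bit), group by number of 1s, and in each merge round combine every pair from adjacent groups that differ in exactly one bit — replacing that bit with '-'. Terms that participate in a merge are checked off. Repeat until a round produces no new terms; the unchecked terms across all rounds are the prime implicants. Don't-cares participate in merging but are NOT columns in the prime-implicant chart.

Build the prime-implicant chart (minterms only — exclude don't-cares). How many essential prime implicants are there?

5

Round 0: 00000✓ 00010✓ 00011✓ 00100✓ 00111✓ 01000✓ 01011✓ 01101✓ 01110✓ 01111✓ 10001✓ 10011✓ 10100✓ 10110✓ 10111✓ 11000✓ 11011✓ 11101✓ 11111✓
Round 1: -0011✓ -0100 -0111✓ -1000 -1011✓ -1101✓ -1111✓ 0-000 0-011✓ 0-111✓ 00-00 00-11✓ 000-0 0001- 01-11✓ 011-1✓ 0111- 1-011✓ 1-111✓ 10-11✓ 100-1 101-0 1011- 11-11✓ 111-1✓
Round 2: --011✓ --111✓ -0-11✓ -1-11✓ -11-1 0--11✓ 1--11✓
Round 3: ---11
PIs = {---11, -0100, -1000, -11-1, 0-000, 00-00, 000-0, 0001-, 0111-, 100-1, 101-0, 1011-}
Coverage chart:
  m0: 0-000,00-00,000-0
  m2: 000-0,0001-
  m3: ---11,0001-
  m4: -0100,00-00
  m7: ---11 ←essential
  m8: -1000,0-000
  m13: -11-1 ←essential
  m14: 0111- ←essential
  m15: ---11,-11-1,0111-
  m17: 100-1 ←essential
  m19: ---11,100-1
  m20: -0100,101-0
  m22: 101-0,1011-
  m23: ---11,1011-
  m24: -1000 ←essential
  m27: ---11 ←essential
  m29: -11-1 ←essential
  m31: ---11,-11-1
Essential: ---11, -1000, -11-1, 0111-, 100-1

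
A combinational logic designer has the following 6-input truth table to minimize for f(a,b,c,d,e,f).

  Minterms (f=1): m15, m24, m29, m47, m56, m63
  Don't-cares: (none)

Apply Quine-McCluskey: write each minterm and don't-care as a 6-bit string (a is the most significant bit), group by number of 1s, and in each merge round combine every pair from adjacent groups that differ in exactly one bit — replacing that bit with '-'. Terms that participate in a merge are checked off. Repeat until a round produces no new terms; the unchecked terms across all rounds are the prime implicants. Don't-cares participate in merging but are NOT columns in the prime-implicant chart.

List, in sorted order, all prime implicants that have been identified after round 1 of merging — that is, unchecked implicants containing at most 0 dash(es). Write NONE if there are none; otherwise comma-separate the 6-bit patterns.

011101

size-2^0 implicants → 001111(✓)  011000(✓)  011101  101111(✓)  111000(✓)  111111(✓)
size-2^1 implicants → -01111  -11000  1-1111
Unchecked terms (primes): -01111, -11000, 011101, 1-1111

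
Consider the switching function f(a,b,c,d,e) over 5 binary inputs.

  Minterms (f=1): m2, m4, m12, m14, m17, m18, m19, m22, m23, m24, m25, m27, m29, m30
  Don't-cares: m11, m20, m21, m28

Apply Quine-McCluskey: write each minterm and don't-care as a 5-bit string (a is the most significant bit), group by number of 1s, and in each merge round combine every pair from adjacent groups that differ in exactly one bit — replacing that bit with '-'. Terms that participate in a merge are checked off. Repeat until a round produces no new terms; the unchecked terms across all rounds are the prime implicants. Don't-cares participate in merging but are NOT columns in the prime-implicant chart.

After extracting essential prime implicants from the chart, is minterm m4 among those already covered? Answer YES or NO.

size-2^0 implicants → 00010(✓)  00100(✓)  01011(✓)  01100(✓)  01110(✓)  10001(✓)  10010(✓)  10011(✓)  10100(✓)  10101(✓)  10110(✓)  10111(✓)  11000(✓)  11001(✓)  11011(✓)  11100(✓)  11101(✓)  11110(✓)
size-2^1 implicants → -0010  -0100(✓)  -1011  -1100(✓)  -1110(✓)  0-100(✓)  011-0(✓)  1-001(✓)  1-011(✓)  1-100(✓)  1-101(✓)  1-110(✓)  10-01(✓)  10-10(✓)  10-11(✓)  100-1(✓)  1001-(✓)  101-0(✓)  101-1(✓)  1010-(✓)  1011-(✓)  11-00(✓)  11-01(✓)  110-1(✓)  1100-(✓)  111-0(✓)  1110-(✓)
size-2^2 implicants → --100  -11-0  1--01  1-0-1  1-1-0  1-10-  10--1  10-1-  101--  11-0-
Unchecked terms (primes): --100, -0010, -1011, -11-0, 1--01, 1-0-1, 1-1-0, 1-10-, 10--1, 10-1-, 101--, 11-0-
Minterm coverage:
  m2 ⊆ -0010 [E]
  m4 ⊆ --100 [E]
  m12 ⊆ --100,-11-0
  m14 ⊆ -11-0 [E]
  m17 ⊆ 1--01,1-0-1,10--1
  m18 ⊆ -0010,10-1-
  m19 ⊆ 1-0-1,10--1,10-1-
  m22 ⊆ 1-1-0,10-1-,101--
  m23 ⊆ 10--1,10-1-,101--
  m24 ⊆ 11-0- [E]
  m25 ⊆ 1--01,1-0-1,11-0-
  m27 ⊆ -1011,1-0-1
  m29 ⊆ 1--01,1-10-,11-0-
  m30 ⊆ -11-0,1-1-0
E = {--100, -0010, -11-0, 11-0-}

YES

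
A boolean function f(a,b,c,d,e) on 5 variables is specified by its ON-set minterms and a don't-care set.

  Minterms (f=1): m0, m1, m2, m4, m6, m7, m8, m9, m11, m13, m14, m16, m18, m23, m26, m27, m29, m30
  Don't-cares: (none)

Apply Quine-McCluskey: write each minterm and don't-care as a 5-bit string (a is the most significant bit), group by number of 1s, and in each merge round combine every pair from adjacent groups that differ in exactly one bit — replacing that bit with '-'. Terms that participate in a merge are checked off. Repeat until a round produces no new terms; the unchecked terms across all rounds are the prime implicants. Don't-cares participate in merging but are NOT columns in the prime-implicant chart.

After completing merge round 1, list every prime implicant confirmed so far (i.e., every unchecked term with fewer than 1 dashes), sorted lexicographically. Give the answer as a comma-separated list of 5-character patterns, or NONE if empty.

Round 0: 00000✓ 00001✓ 00010✓ 00100✓ 00110✓ 00111✓ 01000✓ 01001✓ 01011✓ 01101✓ 01110✓ 10000✓ 10010✓ 10111✓ 11010✓ 11011✓ 11101✓ 11110✓
Round 1: -0000✓ -0010✓ -0111 -1011 -1101 -1110 0-000✓ 0-001✓ 0-110 00-00✓ 00-10✓ 000-0✓ 0000-✓ 001-0✓ 0011- 01-01 010-1 0100-✓ 1-010 100-0✓ 11-10 1101-
Round 2: -00-0 0-00- 00--0
PIs = {-00-0, -0111, -1011, -1101, -1110, 0-00-, 0-110, 00--0, 0011-, 01-01, 010-1, 1-010, 11-10, 1101-}

NONE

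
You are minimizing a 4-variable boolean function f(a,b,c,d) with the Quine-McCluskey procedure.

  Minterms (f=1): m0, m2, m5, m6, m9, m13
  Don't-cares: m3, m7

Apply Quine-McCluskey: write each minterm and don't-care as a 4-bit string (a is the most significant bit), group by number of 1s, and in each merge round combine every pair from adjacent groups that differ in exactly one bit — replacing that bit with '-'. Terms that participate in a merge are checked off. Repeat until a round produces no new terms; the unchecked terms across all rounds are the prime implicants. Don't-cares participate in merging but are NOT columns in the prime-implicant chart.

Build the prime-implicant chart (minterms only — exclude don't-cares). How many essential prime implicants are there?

3

[col 0] 0000*, 0010*, 0011*, 0101*, 0110*, 0111*, 1001*, 1101*
[col 1] -101, 0-10*, 0-11*, 00-0, 001-*, 01-1, 011-*, 1-01
[col 2] 0-1-
Prime implicants: -101, 0-1-, 00-0, 01-1, 1-01
PI chart (minterm → PIs covering it):
  0 | 00-0  (sole → essential)
  2 | 0-1-,00-0
  5 | -101,01-1
  6 | 0-1-  (sole → essential)
  9 | 1-01  (sole → essential)
  13 | -101,1-01
Essential prime implicants: 0-1-, 00-0, 1-01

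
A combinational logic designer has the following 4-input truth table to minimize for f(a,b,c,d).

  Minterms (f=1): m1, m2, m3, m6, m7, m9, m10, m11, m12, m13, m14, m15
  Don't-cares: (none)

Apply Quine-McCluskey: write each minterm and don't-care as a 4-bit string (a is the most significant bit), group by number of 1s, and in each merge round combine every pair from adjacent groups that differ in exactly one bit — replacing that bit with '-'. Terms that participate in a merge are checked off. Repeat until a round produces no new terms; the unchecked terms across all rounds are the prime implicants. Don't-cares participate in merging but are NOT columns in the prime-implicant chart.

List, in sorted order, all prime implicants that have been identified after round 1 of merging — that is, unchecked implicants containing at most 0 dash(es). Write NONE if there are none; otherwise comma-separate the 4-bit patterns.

size-2^0 implicants → 0001(✓)  0010(✓)  0011(✓)  0110(✓)  0111(✓)  1001(✓)  1010(✓)  1011(✓)  1100(✓)  1101(✓)  1110(✓)  1111(✓)
size-2^1 implicants → -001(✓)  -010(✓)  -011(✓)  -110(✓)  -111(✓)  0-10(✓)  0-11(✓)  00-1(✓)  001-(✓)  011-(✓)  1-01(✓)  1-10(✓)  1-11(✓)  10-1(✓)  101-(✓)  11-0(✓)  11-1(✓)  110-(✓)  111-(✓)
size-2^2 implicants → --10(✓)  --11(✓)  -0-1  -01-(✓)  -11-(✓)  0-1-(✓)  1--1  1-1-(✓)  11--
size-2^3 implicants → --1-
Unchecked terms (primes): --1-, -0-1, 1--1, 11--

NONE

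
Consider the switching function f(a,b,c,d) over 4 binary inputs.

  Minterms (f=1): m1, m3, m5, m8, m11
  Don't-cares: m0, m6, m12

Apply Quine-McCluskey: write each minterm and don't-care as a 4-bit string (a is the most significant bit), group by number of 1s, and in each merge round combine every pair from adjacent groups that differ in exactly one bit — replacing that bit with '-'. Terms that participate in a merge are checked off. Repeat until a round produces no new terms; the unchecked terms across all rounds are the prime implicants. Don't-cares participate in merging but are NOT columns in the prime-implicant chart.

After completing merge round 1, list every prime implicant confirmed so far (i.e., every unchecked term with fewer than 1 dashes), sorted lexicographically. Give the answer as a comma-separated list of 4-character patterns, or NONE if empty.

0110

size-2^0 implicants → 0000(✓)  0001(✓)  0011(✓)  0101(✓)  0110  1000(✓)  1011(✓)  1100(✓)
size-2^1 implicants → -000  -011  0-01  00-1  000-  1-00
Unchecked terms (primes): -000, -011, 0-01, 00-1, 000-, 0110, 1-00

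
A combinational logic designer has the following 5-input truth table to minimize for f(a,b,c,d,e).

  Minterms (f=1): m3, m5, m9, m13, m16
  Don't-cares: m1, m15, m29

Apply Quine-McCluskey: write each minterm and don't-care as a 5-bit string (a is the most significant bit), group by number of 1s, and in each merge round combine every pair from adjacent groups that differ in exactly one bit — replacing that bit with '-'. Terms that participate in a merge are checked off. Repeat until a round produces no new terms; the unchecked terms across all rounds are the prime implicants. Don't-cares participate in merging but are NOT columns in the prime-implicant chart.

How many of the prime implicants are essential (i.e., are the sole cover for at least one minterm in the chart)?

Round 0: 00001✓ 00011✓ 00101✓ 01001✓ 01101✓ 01111✓ 10000 11101✓
Round 1: -1101 0-001✓ 0-101✓ 00-01✓ 000-1 01-01✓ 011-1
Round 2: 0--01
PIs = {-1101, 0--01, 000-1, 011-1, 10000}
Coverage chart:
  m3: 000-1 ←essential
  m5: 0--01 ←essential
  m9: 0--01 ←essential
  m13: -1101,0--01,011-1
  m16: 10000 ←essential
Essential: 0--01, 000-1, 10000

3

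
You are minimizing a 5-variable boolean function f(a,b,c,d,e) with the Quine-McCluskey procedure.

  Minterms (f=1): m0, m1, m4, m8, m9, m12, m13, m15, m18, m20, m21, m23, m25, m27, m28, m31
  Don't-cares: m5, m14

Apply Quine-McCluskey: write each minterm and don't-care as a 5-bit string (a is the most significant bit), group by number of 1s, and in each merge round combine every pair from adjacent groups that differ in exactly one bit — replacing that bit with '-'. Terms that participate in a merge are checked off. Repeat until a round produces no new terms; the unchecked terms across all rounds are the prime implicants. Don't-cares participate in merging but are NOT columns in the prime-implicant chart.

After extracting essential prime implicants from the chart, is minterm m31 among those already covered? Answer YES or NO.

NO

Round 0: 00000✓ 00001✓ 00100✓ 00101✓ 01000✓ 01001✓ 01100✓ 01101✓ 01110✓ 01111✓ 10010 10100✓ 10101✓ 10111✓ 11001✓ 11011✓ 11100✓ 11111✓
Round 1: -0100✓ -0101✓ -1001 -1100✓ -1111 0-000✓ 0-001✓ 0-100✓ 0-101✓ 00-00✓ 00-01✓ 0000-✓ 0010-✓ 01-00✓ 01-01✓ 0100-✓ 011-0✓ 011-1✓ 0110-✓ 0111-✓ 1-100✓ 1-111 101-1 1010-✓ 11-11 110-1
Round 2: --100 -010- 0--00✓ 0--01✓ 0-00-✓ 0-10-✓ 00-0-✓ 01-0-✓ 011--
Round 3: 0--0-
PIs = {--100, -010-, -1001, -1111, 0--0-, 011--, 1-111, 10010, 101-1, 11-11, 110-1}
Coverage chart:
  m0: 0--0- ←essential
  m1: 0--0- ←essential
  m4: --100,-010-,0--0-
  m8: 0--0- ←essential
  m9: -1001,0--0-
  m12: --100,0--0-,011--
  m13: 0--0-,011--
  m15: -1111,011--
  m18: 10010 ←essential
  m20: --100,-010-
  m21: -010-,101-1
  m23: 1-111,101-1
  m25: -1001,110-1
  m27: 11-11,110-1
  m28: --100 ←essential
  m31: -1111,1-111,11-11
Essential: --100, 0--0-, 10010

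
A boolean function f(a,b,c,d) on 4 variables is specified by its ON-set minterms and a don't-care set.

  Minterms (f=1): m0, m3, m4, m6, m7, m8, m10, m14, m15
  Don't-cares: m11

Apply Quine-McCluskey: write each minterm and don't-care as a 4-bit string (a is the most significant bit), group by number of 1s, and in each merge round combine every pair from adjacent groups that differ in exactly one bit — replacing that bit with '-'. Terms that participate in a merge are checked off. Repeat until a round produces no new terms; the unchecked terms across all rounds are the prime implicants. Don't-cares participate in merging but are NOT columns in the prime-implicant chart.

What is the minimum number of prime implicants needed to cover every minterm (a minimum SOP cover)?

4

[col 0] 0000*, 0011*, 0100*, 0110*, 0111*, 1000*, 1010*, 1011*, 1110*, 1111*
[col 1] -000, -011*, -110*, -111*, 0-00, 0-11*, 01-0, 011-*, 1-10*, 1-11*, 10-0, 101-*, 111-*
[col 2] --11, -11-, 1-1-
Prime implicants: --11, -000, -11-, 0-00, 01-0, 1-1-, 10-0
PI chart (minterm → PIs covering it):
  0 | -000,0-00
  3 | --11  (sole → essential)
  4 | 0-00,01-0
  6 | -11-,01-0
  7 | --11,-11-
  8 | -000,10-0
  10 | 1-1-,10-0
  14 | -11-,1-1-
  15 | --11,-11-,1-1-
Essential prime implicants: --11
Petrick residual → -000, 01-0, 1-1-
Minimum SOP uses 4 PIs: cd + b'c'd' + a'bd' + ac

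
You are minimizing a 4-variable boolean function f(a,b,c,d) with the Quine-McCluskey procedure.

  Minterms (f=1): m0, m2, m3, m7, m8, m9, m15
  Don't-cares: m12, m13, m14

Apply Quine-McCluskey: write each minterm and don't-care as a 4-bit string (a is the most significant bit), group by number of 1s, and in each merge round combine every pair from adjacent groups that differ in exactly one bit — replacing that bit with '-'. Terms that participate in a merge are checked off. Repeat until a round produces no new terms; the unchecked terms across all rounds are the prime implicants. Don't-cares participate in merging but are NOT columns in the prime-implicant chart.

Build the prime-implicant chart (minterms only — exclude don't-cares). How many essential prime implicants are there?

size-2^0 implicants → 0000(✓)  0010(✓)  0011(✓)  0111(✓)  1000(✓)  1001(✓)  1100(✓)  1101(✓)  1110(✓)  1111(✓)
size-2^1 implicants → -000  -111  0-11  00-0  001-  1-00(✓)  1-01(✓)  100-(✓)  11-0(✓)  11-1(✓)  110-(✓)  111-(✓)
size-2^2 implicants → 1-0-  11--
Unchecked terms (primes): -000, -111, 0-11, 00-0, 001-, 1-0-, 11--
Minterm coverage:
  m0 ⊆ -000,00-0
  m2 ⊆ 00-0,001-
  m3 ⊆ 0-11,001-
  m7 ⊆ -111,0-11
  m8 ⊆ -000,1-0-
  m9 ⊆ 1-0- [E]
  m15 ⊆ -111,11--
E = {1-0-}

1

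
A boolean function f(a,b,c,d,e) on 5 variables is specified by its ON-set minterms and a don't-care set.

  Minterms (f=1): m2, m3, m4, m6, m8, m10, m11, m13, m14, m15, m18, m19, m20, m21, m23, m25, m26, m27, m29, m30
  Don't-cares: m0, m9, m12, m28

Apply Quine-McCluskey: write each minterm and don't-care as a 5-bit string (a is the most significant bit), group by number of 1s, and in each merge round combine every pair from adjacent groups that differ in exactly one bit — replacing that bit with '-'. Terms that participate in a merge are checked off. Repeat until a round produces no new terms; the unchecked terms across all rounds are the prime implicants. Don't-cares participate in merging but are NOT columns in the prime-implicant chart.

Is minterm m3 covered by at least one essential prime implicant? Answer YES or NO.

YES

[col 0] 00000*, 00010*, 00011*, 00100*, 00110*, 01000*, 01001*, 01010*, 01011*, 01100*, 01101*, 01110*, 01111*, 10010*, 10011*, 10100*, 10101*, 10111*, 11001*, 11010*, 11011*, 11100*, 11101*, 11110*
[col 1] -0010*, -0011*, -0100*, -1001*, -1010*, -1011*, -1100*, -1101*, -1110*, 0-000*, 0-010*, 0-011*, 0-100*, 0-110*, 00-00*, 00-10*, 000-0*, 0001-*, 001-0*, 01-00*, 01-01*, 01-10*, 01-11*, 010-0*, 010-1*, 0100-*, 0101-*, 011-0*, 011-1*, 0110-*, 0111-*, 1-010*, 1-011*, 1-100*, 1-101*, 10-11, 1001-*, 101-1, 1010-*, 11-01*, 11-10*, 110-1*, 1101-*, 111-0*, 1110-*
[col 2] --010*, --011*, --100, -001-*, -1-01, -1-10, -10-1, -101-*, -11-0, -110-, 0--00*, 0--10*, 0-0-0*, 0-01-*, 0-1-0*, 00--0*, 01--0*, 01--1*, 01-0-*, 01-1-*, 010--*, 011--*, 1-01-*, 1-10-
[col 3] --01-, 0---0, 01---
Prime implicants: --01-, --100, -1-01, -1-10, -10-1, -11-0, -110-, 0---0, 01---, 1-10-, 10-11, 101-1
PI chart (minterm → PIs covering it):
  2 | --01-,0---0
  3 | --01-  (sole → essential)
  4 | --100,0---0
  6 | 0---0  (sole → essential)
  8 | 0---0,01---
  10 | --01-,-1-10,0---0,01---
  11 | --01-,-10-1,01---
  13 | -1-01,-110-,01---
  14 | -1-10,-11-0,0---0,01---
  15 | 01---  (sole → essential)
  18 | --01-  (sole → essential)
  19 | --01-,10-11
  20 | --100,1-10-
  21 | 1-10-,101-1
  23 | 10-11,101-1
  25 | -1-01,-10-1
  26 | --01-,-1-10
  27 | --01-,-10-1
  29 | -1-01,-110-,1-10-
  30 | -1-10,-11-0
Essential prime implicants: --01-, 0---0, 01---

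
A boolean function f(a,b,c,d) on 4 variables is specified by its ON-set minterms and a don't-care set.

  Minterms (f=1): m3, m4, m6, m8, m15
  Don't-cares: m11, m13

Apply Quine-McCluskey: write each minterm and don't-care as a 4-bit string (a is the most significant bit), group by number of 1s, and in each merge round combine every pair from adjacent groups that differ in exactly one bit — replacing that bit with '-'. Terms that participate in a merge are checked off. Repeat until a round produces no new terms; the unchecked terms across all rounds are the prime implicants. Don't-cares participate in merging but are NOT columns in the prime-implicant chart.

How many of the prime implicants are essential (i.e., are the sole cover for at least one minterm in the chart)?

3

Round 0: 0011✓ 0100✓ 0110✓ 1000 1011✓ 1101✓ 1111✓
Round 1: -011 01-0 1-11 11-1
PIs = {-011, 01-0, 1-11, 1000, 11-1}
Coverage chart:
  m3: -011 ←essential
  m4: 01-0 ←essential
  m6: 01-0 ←essential
  m8: 1000 ←essential
  m15: 1-11,11-1
Essential: -011, 01-0, 1000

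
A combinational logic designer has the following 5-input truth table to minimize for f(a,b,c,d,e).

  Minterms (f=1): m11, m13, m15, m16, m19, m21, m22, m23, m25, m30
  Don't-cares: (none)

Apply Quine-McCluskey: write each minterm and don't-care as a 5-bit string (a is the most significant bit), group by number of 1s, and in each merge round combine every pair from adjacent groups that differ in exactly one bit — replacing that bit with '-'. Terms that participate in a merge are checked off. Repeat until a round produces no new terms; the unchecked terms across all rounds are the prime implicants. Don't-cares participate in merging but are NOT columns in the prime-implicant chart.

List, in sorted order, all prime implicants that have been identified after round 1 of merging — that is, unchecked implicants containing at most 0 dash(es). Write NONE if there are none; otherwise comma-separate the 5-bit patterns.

size-2^0 implicants → 01011(✓)  01101(✓)  01111(✓)  10000  10011(✓)  10101(✓)  10110(✓)  10111(✓)  11001  11110(✓)
size-2^1 implicants → 01-11  011-1  1-110  10-11  101-1  1011-
Unchecked terms (primes): 01-11, 011-1, 1-110, 10-11, 10000, 101-1, 1011-, 11001

10000, 11001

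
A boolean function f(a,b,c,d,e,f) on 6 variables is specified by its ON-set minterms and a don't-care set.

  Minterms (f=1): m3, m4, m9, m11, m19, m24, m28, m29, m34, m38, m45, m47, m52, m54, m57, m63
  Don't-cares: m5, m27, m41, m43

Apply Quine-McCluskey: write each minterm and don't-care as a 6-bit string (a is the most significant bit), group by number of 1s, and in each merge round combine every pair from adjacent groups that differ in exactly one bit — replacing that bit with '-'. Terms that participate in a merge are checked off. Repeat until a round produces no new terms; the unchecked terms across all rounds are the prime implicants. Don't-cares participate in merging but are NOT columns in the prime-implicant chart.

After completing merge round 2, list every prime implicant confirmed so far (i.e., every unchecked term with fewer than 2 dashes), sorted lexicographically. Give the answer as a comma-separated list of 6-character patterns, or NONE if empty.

Round 0: 000011✓ 000100✓ 000101✓ 001001✓ 001011✓ 010011✓ 011000✓ 011011✓ 011100✓ 011101✓ 100010✓ 100110✓ 101001✓ 101011✓ 101101✓ 101111✓ 110100✓ 110110✓ 111001✓ 111111✓
Round 1: -01001✓ -01011✓ 0-0011✓ 0-1011✓ 00-011✓ 00010- 0010-1✓ 01-011✓ 011-00 01110- 1-0110 1-1001 1-1111 100-10 101-01✓ 101-11✓ 1010-1✓ 1011-1✓ 1101-0
Round 2: -010-1 0--011 101--1
PIs = {-010-1, 0--011, 00010-, 011-00, 01110-, 1-0110, 1-1001, 1-1111, 100-10, 101--1, 1101-0}

00010-, 011-00, 01110-, 1-0110, 1-1001, 1-1111, 100-10, 1101-0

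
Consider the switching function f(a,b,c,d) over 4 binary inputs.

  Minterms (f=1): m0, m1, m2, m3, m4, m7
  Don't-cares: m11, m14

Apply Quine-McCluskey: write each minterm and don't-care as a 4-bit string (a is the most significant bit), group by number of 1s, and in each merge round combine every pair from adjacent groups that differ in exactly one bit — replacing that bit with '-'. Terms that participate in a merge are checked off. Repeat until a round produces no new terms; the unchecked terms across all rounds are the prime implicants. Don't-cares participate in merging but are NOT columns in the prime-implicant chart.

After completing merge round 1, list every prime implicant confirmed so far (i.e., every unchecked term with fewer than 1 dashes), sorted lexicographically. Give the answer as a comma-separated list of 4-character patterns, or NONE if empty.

1110

[col 0] 0000*, 0001*, 0010*, 0011*, 0100*, 0111*, 1011*, 1110
[col 1] -011, 0-00, 0-11, 00-0*, 00-1*, 000-*, 001-*
[col 2] 00--
Prime implicants: -011, 0-00, 0-11, 00--, 1110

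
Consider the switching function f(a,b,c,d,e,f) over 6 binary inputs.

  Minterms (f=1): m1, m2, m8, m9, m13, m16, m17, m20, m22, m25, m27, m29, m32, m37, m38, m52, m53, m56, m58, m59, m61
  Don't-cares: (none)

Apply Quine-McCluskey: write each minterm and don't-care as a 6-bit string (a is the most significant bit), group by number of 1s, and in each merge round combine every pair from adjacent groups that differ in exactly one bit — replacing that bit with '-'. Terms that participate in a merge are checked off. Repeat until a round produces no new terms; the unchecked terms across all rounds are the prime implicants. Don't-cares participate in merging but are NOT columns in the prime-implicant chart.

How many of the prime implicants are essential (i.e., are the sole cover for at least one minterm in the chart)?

Round 0: 000001✓ 000010 001000✓ 001001✓ 001101✓ 010000✓ 010001✓ 010100✓ 010110✓ 011001✓ 011011✓ 011101✓ 100000 100101✓ 100110 110100✓ 110101✓ 111000✓ 111010✓ 111011✓ 111101✓
Round 1: -10100 -11011 -11101 0-0001✓ 0-1001✓ 0-1101✓ 00-001✓ 001-01✓ 00100- 01-001✓ 010-00 01000- 0101-0 011-01✓ 0110-1 1-0101 11-101 11010- 1110-0 11101-
Round 2: 0--001 0-1-01
PIs = {-10100, -11011, -11101, 0--001, 0-1-01, 000010, 00100-, 010-00, 01000-, 0101-0, 0110-1, 1-0101, 100000, 100110, 11-101, 11010-, 1110-0, 11101-}
Coverage chart:
  m1: 0--001 ←essential
  m2: 000010 ←essential
  m8: 00100- ←essential
  m9: 0--001,0-1-01,00100-
  m13: 0-1-01 ←essential
  m16: 010-00,01000-
  m17: 0--001,01000-
  m20: -10100,010-00,0101-0
  m22: 0101-0 ←essential
  m25: 0--001,0-1-01,0110-1
  m27: -11011,0110-1
  m29: -11101,0-1-01
  m32: 100000 ←essential
  m37: 1-0101 ←essential
  m38: 100110 ←essential
  m52: -10100,11010-
  m53: 1-0101,11-101,11010-
  m56: 1110-0 ←essential
  m58: 1110-0,11101-
  m59: -11011,11101-
  m61: -11101,11-101
Essential: 0--001, 0-1-01, 000010, 00100-, 0101-0, 1-0101, 100000, 100110, 1110-0

9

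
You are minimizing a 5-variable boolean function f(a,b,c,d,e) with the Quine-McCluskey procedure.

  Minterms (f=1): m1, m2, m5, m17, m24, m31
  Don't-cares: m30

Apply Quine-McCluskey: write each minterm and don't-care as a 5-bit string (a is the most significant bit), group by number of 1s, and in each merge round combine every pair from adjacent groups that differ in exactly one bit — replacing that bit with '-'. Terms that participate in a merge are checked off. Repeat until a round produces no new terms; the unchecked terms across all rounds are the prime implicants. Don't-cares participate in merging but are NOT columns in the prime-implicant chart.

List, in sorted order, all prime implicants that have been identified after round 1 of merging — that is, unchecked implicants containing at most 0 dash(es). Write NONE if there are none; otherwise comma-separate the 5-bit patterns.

size-2^0 implicants → 00001(✓)  00010  00101(✓)  10001(✓)  11000  11110(✓)  11111(✓)
size-2^1 implicants → -0001  00-01  1111-
Unchecked terms (primes): -0001, 00-01, 00010, 11000, 1111-

00010, 11000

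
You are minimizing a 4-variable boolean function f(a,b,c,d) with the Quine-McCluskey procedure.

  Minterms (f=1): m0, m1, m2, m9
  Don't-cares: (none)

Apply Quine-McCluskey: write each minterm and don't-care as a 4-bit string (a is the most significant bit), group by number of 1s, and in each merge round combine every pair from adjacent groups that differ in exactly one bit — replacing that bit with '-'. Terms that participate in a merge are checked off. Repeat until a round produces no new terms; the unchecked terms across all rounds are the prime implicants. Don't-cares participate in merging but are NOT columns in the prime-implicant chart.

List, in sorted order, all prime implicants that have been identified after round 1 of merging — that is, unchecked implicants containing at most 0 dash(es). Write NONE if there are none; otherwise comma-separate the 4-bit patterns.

[col 0] 0000*, 0001*, 0010*, 1001*
[col 1] -001, 00-0, 000-
Prime implicants: -001, 00-0, 000-

NONE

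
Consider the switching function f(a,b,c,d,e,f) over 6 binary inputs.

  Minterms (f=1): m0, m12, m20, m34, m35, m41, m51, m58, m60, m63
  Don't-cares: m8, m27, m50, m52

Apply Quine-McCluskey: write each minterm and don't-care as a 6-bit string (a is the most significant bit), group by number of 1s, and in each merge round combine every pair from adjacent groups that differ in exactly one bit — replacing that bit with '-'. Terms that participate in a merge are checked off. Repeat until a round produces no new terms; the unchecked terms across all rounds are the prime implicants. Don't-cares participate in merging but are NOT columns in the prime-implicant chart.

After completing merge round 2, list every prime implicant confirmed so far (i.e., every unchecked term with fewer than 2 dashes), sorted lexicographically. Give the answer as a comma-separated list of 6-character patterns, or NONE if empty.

[col 0] 000000*, 001000*, 001100*, 010100*, 011011, 100010*, 100011*, 101001, 110010*, 110011*, 110100*, 111010*, 111100*, 111111
[col 1] -10100, 00-000, 001-00, 1-0010*, 1-0011*, 10001-*, 11-010, 11-100, 11001-*
[col 2] 1-001-
Prime implicants: -10100, 00-000, 001-00, 011011, 1-001-, 101001, 11-010, 11-100, 111111

-10100, 00-000, 001-00, 011011, 101001, 11-010, 11-100, 111111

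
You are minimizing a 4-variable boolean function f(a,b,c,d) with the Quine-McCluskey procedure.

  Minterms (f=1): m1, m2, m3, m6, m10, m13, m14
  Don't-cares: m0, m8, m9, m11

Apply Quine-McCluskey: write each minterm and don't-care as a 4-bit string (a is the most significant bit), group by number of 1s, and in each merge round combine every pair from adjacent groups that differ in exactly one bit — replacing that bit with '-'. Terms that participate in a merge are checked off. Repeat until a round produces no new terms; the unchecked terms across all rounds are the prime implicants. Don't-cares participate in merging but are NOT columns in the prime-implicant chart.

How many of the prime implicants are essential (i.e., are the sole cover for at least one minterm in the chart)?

3

Round 0: 0000✓ 0001✓ 0010✓ 0011✓ 0110✓ 1000✓ 1001✓ 1010✓ 1011✓ 1101✓ 1110✓
Round 1: -000✓ -001✓ -010✓ -011✓ -110✓ 0-10✓ 00-0✓ 00-1✓ 000-✓ 001-✓ 1-01 1-10✓ 10-0✓ 10-1✓ 100-✓ 101-✓
Round 2: --10 -0-0✓ -0-1✓ -00-✓ -01-✓ 00--✓ 10--✓
Round 3: -0--
PIs = {--10, -0--, 1-01}
Coverage chart:
  m1: -0-- ←essential
  m2: --10,-0--
  m3: -0-- ←essential
  m6: --10 ←essential
  m10: --10,-0--
  m13: 1-01 ←essential
  m14: --10 ←essential
Essential: --10, -0--, 1-01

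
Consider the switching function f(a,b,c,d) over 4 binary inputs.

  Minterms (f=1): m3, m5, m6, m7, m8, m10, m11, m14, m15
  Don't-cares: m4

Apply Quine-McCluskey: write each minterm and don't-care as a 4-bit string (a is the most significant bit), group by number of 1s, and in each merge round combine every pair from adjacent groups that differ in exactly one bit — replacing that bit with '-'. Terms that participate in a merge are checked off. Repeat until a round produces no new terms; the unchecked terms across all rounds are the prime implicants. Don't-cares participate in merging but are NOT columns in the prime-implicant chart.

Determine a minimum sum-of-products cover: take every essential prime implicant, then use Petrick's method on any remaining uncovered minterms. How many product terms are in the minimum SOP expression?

4

[col 0] 0011*, 0100*, 0101*, 0110*, 0111*, 1000*, 1010*, 1011*, 1110*, 1111*
[col 1] -011*, -110*, -111*, 0-11*, 01-0*, 01-1*, 010-*, 011-*, 1-10*, 1-11*, 10-0, 101-*, 111-*
[col 2] --11, -11-, 01--, 1-1-
Prime implicants: --11, -11-, 01--, 1-1-, 10-0
PI chart (minterm → PIs covering it):
  3 | --11  (sole → essential)
  5 | 01--  (sole → essential)
  6 | -11-,01--
  7 | --11,-11-,01--
  8 | 10-0  (sole → essential)
  10 | 1-1-,10-0
  11 | --11,1-1-
  14 | -11-,1-1-
  15 | --11,-11-,1-1-
Essential prime implicants: --11, 01--, 10-0
Petrick residual → -11-
Minimum SOP uses 4 PIs: cd + bc + a'b + ab'd'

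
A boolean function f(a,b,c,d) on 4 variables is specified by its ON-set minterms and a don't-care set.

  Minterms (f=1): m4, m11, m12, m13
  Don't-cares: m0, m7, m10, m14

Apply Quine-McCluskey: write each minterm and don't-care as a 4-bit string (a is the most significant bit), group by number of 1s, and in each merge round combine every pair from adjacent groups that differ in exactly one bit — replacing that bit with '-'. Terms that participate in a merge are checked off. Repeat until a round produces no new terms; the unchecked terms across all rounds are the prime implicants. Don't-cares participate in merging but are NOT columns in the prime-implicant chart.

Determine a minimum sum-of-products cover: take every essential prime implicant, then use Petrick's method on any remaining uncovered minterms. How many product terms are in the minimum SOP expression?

3

[col 0] 0000*, 0100*, 0111, 1010*, 1011*, 1100*, 1101*, 1110*
[col 1] -100, 0-00, 1-10, 101-, 11-0, 110-
Prime implicants: -100, 0-00, 0111, 1-10, 101-, 11-0, 110-
PI chart (minterm → PIs covering it):
  4 | -100,0-00
  11 | 101-  (sole → essential)
  12 | -100,11-0,110-
  13 | 110-  (sole → essential)
Essential prime implicants: 101-, 110-
Petrick residual → -100
Minimum SOP uses 3 PIs: bc'd' + ab'c + abc'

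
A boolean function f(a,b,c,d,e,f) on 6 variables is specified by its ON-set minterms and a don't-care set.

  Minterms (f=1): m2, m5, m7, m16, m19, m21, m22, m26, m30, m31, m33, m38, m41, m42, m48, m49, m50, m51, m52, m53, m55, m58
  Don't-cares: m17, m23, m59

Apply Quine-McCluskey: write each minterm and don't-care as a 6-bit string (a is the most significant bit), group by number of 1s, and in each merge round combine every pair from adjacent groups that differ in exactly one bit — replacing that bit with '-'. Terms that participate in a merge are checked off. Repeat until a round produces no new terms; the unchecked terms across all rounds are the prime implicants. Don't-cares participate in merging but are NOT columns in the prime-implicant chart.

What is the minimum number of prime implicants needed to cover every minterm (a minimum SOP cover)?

11

size-2^0 implicants → 000010  000101(✓)  000111(✓)  010000(✓)  010001(✓)  010011(✓)  010101(✓)  010110(✓)  010111(✓)  011010(✓)  011110(✓)  011111(✓)  100001(✓)  100110  101001(✓)  101010(✓)  110000(✓)  110001(✓)  110010(✓)  110011(✓)  110100(✓)  110101(✓)  110111(✓)  111010(✓)  111011(✓)
size-2^1 implicants → -10000(✓)  -10001(✓)  -10011(✓)  -10101(✓)  -10111(✓)  -11010  0-0101(✓)  0-0111(✓)  0001-1(✓)  01-110(✓)  01-111(✓)  010-01(✓)  010-11(✓)  0100-1(✓)  01000-(✓)  0101-1(✓)  01011-(✓)  011-10  01111-(✓)  1-0001  1-1010  10-001  11-010(✓)  11-011(✓)  110-00(✓)  110-01(✓)  110-11(✓)  1100-0(✓)  1100-1(✓)  11000-(✓)  11001-(✓)  1101-1(✓)  11010-(✓)  11101-(✓)
size-2^2 implicants → -10-01(✓)  -10-11(✓)  -100-1(✓)  -1000-  -101-1(✓)  0-01-1  01-11-  010--1(✓)  11-01-  110--1(✓)  110-0-  1100--
size-2^3 implicants → -10--1
Unchecked terms (primes): -10--1, -1000-, -11010, 0-01-1, 000010, 01-11-, 011-10, 1-0001, 1-1010, 10-001, 100110, 11-01-, 110-0-, 1100--
Minterm coverage:
  m2 ⊆ 000010 [E]
  m5 ⊆ 0-01-1 [E]
  m7 ⊆ 0-01-1 [E]
  m16 ⊆ -1000- [E]
  m19 ⊆ -10--1 [E]
  m21 ⊆ -10--1,0-01-1
  m22 ⊆ 01-11- [E]
  m26 ⊆ -11010,011-10
  m30 ⊆ 01-11-,011-10
  m31 ⊆ 01-11- [E]
  m33 ⊆ 1-0001,10-001
  m38 ⊆ 100110 [E]
  m41 ⊆ 10-001 [E]
  m42 ⊆ 1-1010 [E]
  m48 ⊆ -1000-,110-0-,1100--
  m49 ⊆ -10--1,-1000-,1-0001,110-0-,1100--
  m50 ⊆ 11-01-,1100--
  m51 ⊆ -10--1,11-01-,1100--
  m52 ⊆ 110-0- [E]
  m53 ⊆ -10--1,110-0-
  m55 ⊆ -10--1 [E]
  m58 ⊆ -11010,1-1010,11-01-
E = {-10--1, -1000-, 0-01-1, 000010, 01-11-, 1-1010, 10-001, 100110, 110-0-}
Petrick residual → -11010, 11-01-
Cover = bc'f + bc'd'e' + bcd'ef' + a'c'df + a'b'c'd'ef' + a'bde + acd'ef' + ab'd'e'f + ab'c'def' + abd'e + abc'e'  |cover|=11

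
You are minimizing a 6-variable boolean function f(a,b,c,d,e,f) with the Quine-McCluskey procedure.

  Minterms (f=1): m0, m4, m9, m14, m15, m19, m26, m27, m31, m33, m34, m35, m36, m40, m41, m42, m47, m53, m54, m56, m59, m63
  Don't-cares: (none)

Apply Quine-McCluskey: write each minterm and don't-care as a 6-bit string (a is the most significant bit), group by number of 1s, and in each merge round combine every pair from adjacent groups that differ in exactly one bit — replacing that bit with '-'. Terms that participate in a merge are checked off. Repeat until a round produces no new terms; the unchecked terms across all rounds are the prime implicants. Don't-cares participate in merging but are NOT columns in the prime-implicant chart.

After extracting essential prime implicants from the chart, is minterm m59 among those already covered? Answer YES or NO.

YES

Round 0: 000000✓ 000100✓ 001001✓ 001110✓ 001111✓ 010011✓ 011010✓ 011011✓ 011111✓ 100001✓ 100010✓ 100011✓ 100100✓ 101000✓ 101001✓ 101010✓ 101111✓ 110101 110110 111000✓ 111011✓ 111111✓
Round 1: -00100 -01001 -01111✓ -11011✓ -11111✓ 0-1111✓ 000-00 00111- 01-011 011-11✓ 01101- 1-1000 1-1111✓ 10-001 10-010 1000-1 10001- 1010-0 10100- 111-11✓
Round 2: --1111 -11-11
PIs = {--1111, -00100, -01001, -11-11, 000-00, 00111-, 01-011, 01101-, 1-1000, 10-001, 10-010, 1000-1, 10001-, 1010-0, 10100-, 110101, 110110}
Coverage chart:
  m0: 000-00 ←essential
  m4: -00100,000-00
  m9: -01001 ←essential
  m14: 00111- ←essential
  m15: --1111,00111-
  m19: 01-011 ←essential
  m26: 01101- ←essential
  m27: -11-11,01-011,01101-
  m31: --1111,-11-11
  m33: 10-001,1000-1
  m34: 10-010,10001-
  m35: 1000-1,10001-
  m36: -00100 ←essential
  m40: 1-1000,1010-0,10100-
  m41: -01001,10-001,10100-
  m42: 10-010,1010-0
  m47: --1111 ←essential
  m53: 110101 ←essential
  m54: 110110 ←essential
  m56: 1-1000 ←essential
  m59: -11-11 ←essential
  m63: --1111,-11-11
Essential: --1111, -00100, -01001, -11-11, 000-00, 00111-, 01-011, 01101-, 1-1000, 110101, 110110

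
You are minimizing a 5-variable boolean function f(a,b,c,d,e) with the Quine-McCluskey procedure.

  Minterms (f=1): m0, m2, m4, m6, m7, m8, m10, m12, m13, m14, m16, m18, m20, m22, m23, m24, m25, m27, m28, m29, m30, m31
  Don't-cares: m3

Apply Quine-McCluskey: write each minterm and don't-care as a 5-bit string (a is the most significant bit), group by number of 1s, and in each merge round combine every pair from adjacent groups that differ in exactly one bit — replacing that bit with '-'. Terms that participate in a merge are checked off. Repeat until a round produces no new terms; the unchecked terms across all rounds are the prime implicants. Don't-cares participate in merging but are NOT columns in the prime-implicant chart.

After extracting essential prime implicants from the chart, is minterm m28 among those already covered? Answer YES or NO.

YES

size-2^0 implicants → 00000(✓)  00010(✓)  00011(✓)  00100(✓)  00110(✓)  00111(✓)  01000(✓)  01010(✓)  01100(✓)  01101(✓)  01110(✓)  10000(✓)  10010(✓)  10100(✓)  10110(✓)  10111(✓)  11000(✓)  11001(✓)  11011(✓)  11100(✓)  11101(✓)  11110(✓)  11111(✓)
size-2^1 implicants → -0000(✓)  -0010(✓)  -0100(✓)  -0110(✓)  -0111(✓)  -1000(✓)  -1100(✓)  -1101(✓)  -1110(✓)  0-000(✓)  0-010(✓)  0-100(✓)  0-110(✓)  00-00(✓)  00-10(✓)  00-11(✓)  000-0(✓)  0001-(✓)  001-0(✓)  0011-(✓)  01-00(✓)  01-10(✓)  010-0(✓)  011-0(✓)  0110-(✓)  1-000(✓)  1-100(✓)  1-110(✓)  1-111(✓)  10-00(✓)  10-10(✓)  100-0(✓)  101-0(✓)  1011-(✓)  11-00(✓)  11-01(✓)  11-11(✓)  110-1(✓)  1100-(✓)  111-0(✓)  111-1(✓)  1110-(✓)  1111-(✓)
size-2^2 implicants → --000(✓)  --100(✓)  --110(✓)  -0-00(✓)  -0-10(✓)  -00-0(✓)  -01-0(✓)  -011-  -1-00(✓)  -11-0(✓)  -110-  0--00(✓)  0--10(✓)  0-0-0(✓)  0-1-0(✓)  00--0(✓)  00-1-  01--0(✓)  1--00(✓)  1-1-0(✓)  1-11-  10--0(✓)  11--1  11-0-  111--
size-2^3 implicants → ---00  --1-0  -0--0  0---0
Unchecked terms (primes): ---00, --1-0, -0--0, -011-, -110-, 0---0, 00-1-, 1-11-, 11--1, 11-0-, 111--
Minterm coverage:
  m0 ⊆ ---00,-0--0,0---0
  m2 ⊆ -0--0,0---0,00-1-
  m4 ⊆ ---00,--1-0,-0--0,0---0
  m6 ⊆ --1-0,-0--0,-011-,0---0,00-1-
  m7 ⊆ -011-,00-1-
  m8 ⊆ ---00,0---0
  m10 ⊆ 0---0 [E]
  m12 ⊆ ---00,--1-0,-110-,0---0
  m13 ⊆ -110- [E]
  m14 ⊆ --1-0,0---0
  m16 ⊆ ---00,-0--0
  m18 ⊆ -0--0 [E]
  m20 ⊆ ---00,--1-0,-0--0
  m22 ⊆ --1-0,-0--0,-011-,1-11-
  m23 ⊆ -011-,1-11-
  m24 ⊆ ---00,11-0-
  m25 ⊆ 11--1,11-0-
  m27 ⊆ 11--1 [E]
  m28 ⊆ ---00,--1-0,-110-,11-0-,111--
  m29 ⊆ -110-,11--1,11-0-,111--
  m30 ⊆ --1-0,1-11-,111--
  m31 ⊆ 1-11-,11--1,111--
E = {-0--0, -110-, 0---0, 11--1}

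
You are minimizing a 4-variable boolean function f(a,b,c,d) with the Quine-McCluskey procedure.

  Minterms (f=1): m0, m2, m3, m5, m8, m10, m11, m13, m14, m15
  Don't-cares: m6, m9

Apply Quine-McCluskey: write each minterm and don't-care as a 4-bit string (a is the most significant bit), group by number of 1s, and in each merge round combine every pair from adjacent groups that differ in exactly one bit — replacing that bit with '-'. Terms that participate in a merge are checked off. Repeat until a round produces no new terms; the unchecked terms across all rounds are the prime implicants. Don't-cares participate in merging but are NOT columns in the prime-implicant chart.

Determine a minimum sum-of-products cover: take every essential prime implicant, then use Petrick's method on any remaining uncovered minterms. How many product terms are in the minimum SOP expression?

4

[col 0] 0000*, 0010*, 0011*, 0101*, 0110*, 1000*, 1001*, 1010*, 1011*, 1101*, 1110*, 1111*
[col 1] -000*, -010*, -011*, -101, -110*, 0-10*, 00-0*, 001-*, 1-01*, 1-10*, 1-11*, 10-0*, 10-1*, 100-*, 101-*, 11-1*, 111-*
[col 2] --10, -0-0, -01-, 1--1, 1-1-, 10--
Prime implicants: --10, -0-0, -01-, -101, 1--1, 1-1-, 10--
PI chart (minterm → PIs covering it):
  0 | -0-0  (sole → essential)
  2 | --10,-0-0,-01-
  3 | -01-  (sole → essential)
  5 | -101  (sole → essential)
  8 | -0-0,10--
  10 | --10,-0-0,-01-,1-1-,10--
  11 | -01-,1--1,1-1-,10--
  13 | -101,1--1
  14 | --10,1-1-
  15 | 1--1,1-1-
Essential prime implicants: -0-0, -01-, -101
Petrick residual → 1-1-
Minimum SOP uses 4 PIs: b'd' + b'c + bc'd + ac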